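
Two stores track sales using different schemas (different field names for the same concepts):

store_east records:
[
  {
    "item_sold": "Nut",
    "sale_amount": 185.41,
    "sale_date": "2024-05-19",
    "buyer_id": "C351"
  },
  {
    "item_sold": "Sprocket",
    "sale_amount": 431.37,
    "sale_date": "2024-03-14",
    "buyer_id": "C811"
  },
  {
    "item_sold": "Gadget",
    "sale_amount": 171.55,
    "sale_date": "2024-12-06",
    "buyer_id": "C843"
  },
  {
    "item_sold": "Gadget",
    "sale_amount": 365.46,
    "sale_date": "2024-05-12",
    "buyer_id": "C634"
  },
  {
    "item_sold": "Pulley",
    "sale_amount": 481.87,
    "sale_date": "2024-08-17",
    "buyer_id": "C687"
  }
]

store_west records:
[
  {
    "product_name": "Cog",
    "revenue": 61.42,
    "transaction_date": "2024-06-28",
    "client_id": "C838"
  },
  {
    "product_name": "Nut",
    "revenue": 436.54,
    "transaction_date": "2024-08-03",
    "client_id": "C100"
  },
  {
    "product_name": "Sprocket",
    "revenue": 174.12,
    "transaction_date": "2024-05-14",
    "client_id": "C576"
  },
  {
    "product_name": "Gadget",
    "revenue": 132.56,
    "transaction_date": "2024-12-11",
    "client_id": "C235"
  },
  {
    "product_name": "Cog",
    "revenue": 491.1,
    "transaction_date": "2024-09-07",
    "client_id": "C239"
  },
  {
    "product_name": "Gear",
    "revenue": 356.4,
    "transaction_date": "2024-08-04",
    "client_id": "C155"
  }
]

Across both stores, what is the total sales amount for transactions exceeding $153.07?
3093.82

Schema mapping: "sale_amount" (store_east) = "revenue" (store_west) = sale amount

Sum of sales > $153.07 in store_east: 1635.66
Sum of sales > $153.07 in store_west: 1458.16

Total: 1635.66 + 1458.16 = 3093.82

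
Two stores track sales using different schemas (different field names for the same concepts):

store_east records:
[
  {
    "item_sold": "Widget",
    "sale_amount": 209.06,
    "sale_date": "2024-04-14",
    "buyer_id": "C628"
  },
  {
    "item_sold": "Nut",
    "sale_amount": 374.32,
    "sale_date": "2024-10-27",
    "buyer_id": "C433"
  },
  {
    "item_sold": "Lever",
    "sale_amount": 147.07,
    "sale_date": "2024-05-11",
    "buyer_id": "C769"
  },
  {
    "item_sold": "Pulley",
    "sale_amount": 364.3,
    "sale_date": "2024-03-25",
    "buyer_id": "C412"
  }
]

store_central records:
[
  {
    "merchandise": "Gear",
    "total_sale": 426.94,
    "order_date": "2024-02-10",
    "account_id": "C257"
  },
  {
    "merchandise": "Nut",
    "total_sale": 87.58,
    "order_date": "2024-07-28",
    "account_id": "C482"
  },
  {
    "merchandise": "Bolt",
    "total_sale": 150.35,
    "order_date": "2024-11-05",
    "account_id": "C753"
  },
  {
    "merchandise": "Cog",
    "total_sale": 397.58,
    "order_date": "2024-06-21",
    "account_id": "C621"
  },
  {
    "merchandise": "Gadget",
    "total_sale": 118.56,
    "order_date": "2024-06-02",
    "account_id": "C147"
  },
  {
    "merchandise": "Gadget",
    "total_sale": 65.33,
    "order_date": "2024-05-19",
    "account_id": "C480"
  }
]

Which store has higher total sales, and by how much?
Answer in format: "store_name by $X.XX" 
store_central by $151.59

Schema mapping: "sale_amount" (store_east) = "total_sale" (store_central) = sale amount

Total for store_east: 1094.75
Total for store_central: 1246.34

Difference: |1094.75 - 1246.34| = 151.59
store_central has higher sales by $151.59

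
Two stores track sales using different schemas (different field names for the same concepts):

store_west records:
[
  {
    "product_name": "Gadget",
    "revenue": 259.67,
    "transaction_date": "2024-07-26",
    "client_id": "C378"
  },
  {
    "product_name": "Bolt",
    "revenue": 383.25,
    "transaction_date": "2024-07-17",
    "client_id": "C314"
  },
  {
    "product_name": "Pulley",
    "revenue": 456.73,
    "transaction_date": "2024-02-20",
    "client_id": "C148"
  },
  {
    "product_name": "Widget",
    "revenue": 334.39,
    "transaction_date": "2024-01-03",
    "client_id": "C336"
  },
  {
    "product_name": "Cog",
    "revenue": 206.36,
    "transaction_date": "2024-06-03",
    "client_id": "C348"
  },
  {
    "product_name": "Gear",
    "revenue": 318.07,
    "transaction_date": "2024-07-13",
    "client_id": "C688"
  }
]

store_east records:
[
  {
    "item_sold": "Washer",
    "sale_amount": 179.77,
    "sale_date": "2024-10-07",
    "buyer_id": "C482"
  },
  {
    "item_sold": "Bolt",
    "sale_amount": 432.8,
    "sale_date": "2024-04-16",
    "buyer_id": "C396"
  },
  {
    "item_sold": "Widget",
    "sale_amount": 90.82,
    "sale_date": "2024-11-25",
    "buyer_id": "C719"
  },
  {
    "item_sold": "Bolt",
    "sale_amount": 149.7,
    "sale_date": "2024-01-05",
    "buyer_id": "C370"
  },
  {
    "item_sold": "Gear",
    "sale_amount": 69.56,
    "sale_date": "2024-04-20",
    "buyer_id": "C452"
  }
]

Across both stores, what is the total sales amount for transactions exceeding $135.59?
2720.74

Schema mapping: "revenue" (store_west) = "sale_amount" (store_east) = sale amount

Sum of sales > $135.59 in store_west: 1958.47
Sum of sales > $135.59 in store_east: 762.27

Total: 1958.47 + 762.27 = 2720.74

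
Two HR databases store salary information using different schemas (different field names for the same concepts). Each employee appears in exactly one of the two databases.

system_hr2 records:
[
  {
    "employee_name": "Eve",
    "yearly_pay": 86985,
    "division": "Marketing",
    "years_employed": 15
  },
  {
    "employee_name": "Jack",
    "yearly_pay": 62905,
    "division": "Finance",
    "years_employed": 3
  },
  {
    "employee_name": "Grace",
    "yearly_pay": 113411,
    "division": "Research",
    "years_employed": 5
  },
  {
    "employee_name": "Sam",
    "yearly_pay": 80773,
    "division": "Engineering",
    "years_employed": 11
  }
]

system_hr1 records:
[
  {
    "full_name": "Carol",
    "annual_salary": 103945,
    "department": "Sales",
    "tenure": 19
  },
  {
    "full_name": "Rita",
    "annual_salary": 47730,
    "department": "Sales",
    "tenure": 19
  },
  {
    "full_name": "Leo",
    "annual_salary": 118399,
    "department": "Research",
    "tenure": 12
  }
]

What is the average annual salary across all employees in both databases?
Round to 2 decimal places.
87735.43

Schema mapping: "yearly_pay" (system_hr2) = "annual_salary" (system_hr1) = annual salary

All salaries: [86985, 62905, 113411, 80773, 103945, 47730, 118399]
Sum: 614148
Count: 7
Average: 614148 / 7 = 87735.43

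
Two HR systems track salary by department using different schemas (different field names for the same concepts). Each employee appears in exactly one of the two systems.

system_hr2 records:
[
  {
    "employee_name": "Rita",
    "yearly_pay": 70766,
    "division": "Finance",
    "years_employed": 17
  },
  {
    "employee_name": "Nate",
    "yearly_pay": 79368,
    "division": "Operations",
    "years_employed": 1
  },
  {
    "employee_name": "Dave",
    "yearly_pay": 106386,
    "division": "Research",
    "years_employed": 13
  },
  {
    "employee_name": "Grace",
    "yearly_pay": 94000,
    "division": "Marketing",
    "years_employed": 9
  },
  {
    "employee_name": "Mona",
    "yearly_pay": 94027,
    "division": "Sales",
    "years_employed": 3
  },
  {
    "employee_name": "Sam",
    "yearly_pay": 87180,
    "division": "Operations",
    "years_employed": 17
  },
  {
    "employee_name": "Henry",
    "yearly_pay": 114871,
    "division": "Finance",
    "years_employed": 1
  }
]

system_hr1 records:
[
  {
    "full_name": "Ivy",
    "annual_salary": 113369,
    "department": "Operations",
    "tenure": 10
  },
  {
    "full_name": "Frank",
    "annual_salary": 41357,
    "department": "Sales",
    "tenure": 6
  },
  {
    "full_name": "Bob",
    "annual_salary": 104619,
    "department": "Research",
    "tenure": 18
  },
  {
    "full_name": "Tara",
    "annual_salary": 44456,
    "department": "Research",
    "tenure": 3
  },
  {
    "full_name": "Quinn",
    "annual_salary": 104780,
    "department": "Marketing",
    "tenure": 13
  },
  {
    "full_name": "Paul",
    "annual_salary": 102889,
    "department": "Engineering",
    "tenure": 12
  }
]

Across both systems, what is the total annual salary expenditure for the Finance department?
185637

Schema mappings:
- "division" (system_hr2) = "department" (system_hr1) = department
- "yearly_pay" (system_hr2) = "annual_salary" (system_hr1) = salary

Finance salaries from system_hr2: 185637
Finance salaries from system_hr1: 0

Total: 185637 + 0 = 185637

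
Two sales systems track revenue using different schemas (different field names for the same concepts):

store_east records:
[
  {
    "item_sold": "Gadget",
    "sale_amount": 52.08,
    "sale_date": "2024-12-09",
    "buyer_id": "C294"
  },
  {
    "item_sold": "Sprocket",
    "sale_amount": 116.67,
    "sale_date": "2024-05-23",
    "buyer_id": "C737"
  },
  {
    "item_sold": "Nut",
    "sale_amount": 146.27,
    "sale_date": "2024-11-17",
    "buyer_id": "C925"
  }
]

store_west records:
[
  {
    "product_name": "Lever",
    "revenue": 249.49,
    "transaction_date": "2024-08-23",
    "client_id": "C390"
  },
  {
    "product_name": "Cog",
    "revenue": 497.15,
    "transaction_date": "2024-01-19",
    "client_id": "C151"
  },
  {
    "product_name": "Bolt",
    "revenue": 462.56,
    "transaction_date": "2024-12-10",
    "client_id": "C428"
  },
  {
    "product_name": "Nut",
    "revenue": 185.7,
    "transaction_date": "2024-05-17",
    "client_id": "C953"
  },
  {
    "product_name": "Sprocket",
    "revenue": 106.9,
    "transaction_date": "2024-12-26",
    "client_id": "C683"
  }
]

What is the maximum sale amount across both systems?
497.15

Reconcile: "sale_amount" (store_east) = "revenue" (store_west) = sale amount

Maximum in store_east: 146.27
Maximum in store_west: 497.15

Overall maximum: max(146.27, 497.15) = 497.15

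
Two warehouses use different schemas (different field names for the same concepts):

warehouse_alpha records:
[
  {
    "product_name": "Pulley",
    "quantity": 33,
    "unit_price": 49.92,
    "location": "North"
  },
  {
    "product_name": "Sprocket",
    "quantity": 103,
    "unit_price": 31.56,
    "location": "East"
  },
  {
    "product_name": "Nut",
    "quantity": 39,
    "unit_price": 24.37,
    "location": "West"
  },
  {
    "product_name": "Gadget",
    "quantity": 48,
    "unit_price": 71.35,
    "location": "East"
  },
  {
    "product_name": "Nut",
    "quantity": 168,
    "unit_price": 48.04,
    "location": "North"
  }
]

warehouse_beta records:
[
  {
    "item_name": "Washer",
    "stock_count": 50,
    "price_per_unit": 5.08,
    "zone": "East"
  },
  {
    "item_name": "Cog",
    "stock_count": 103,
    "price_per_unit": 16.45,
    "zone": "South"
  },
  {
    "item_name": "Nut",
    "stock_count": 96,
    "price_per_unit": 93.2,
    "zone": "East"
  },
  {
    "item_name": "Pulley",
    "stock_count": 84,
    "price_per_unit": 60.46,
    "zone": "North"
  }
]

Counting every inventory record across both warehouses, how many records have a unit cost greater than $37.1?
5

Schema mapping: "unit_price" (warehouse_alpha) = "price_per_unit" (warehouse_beta) = unit cost

Records > $37.1 in warehouse_alpha: 3
Records > $37.1 in warehouse_beta: 2

Total count: 3 + 2 = 5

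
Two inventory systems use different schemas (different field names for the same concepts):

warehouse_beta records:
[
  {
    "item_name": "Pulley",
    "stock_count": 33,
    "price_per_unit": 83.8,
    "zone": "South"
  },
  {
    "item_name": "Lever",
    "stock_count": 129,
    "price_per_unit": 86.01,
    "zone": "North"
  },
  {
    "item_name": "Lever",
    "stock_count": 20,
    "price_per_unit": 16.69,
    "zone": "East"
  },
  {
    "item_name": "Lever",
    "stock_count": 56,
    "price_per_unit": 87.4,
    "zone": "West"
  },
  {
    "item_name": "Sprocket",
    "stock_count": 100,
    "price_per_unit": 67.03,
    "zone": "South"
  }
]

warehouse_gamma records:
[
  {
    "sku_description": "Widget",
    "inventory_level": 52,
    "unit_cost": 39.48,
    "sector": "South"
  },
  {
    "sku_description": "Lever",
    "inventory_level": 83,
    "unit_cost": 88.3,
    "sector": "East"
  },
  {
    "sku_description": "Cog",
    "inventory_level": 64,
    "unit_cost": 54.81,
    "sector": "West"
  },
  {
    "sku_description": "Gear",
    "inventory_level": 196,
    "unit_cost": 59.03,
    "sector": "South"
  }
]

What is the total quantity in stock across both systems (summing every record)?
733

To reconcile these schemas, identify the field holding the quantity in stock in each system:
1. In warehouse_beta it is "stock_count"
2. In warehouse_gamma it is "inventory_level"

From warehouse_beta: 33 + 129 + 20 + 56 + 100 = 338
From warehouse_gamma: 52 + 83 + 64 + 196 = 395

Total: 338 + 395 = 733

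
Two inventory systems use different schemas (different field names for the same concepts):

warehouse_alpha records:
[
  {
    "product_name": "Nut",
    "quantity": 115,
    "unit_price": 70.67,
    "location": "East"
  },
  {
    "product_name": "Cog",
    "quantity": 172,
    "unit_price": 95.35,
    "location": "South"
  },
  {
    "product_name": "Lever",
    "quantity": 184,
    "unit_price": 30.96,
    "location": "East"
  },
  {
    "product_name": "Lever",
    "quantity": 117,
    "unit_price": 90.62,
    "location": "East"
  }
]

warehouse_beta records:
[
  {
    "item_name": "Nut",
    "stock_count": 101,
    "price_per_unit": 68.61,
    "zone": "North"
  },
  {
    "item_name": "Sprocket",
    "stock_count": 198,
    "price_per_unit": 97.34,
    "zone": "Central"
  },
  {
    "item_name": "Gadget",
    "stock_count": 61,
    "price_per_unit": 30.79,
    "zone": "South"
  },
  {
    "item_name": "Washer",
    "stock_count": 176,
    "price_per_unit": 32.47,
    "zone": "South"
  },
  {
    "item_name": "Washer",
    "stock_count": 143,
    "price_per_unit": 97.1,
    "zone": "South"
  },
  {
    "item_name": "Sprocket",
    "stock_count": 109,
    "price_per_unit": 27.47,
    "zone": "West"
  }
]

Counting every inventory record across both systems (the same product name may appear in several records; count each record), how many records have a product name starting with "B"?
0

Schema mapping: "product_name" (warehouse_alpha) = "item_name" (warehouse_beta) = product name

Records with product name starting with "B" in warehouse_alpha: 0
Records with product name starting with "B" in warehouse_beta: 0

Total: 0 + 0 = 0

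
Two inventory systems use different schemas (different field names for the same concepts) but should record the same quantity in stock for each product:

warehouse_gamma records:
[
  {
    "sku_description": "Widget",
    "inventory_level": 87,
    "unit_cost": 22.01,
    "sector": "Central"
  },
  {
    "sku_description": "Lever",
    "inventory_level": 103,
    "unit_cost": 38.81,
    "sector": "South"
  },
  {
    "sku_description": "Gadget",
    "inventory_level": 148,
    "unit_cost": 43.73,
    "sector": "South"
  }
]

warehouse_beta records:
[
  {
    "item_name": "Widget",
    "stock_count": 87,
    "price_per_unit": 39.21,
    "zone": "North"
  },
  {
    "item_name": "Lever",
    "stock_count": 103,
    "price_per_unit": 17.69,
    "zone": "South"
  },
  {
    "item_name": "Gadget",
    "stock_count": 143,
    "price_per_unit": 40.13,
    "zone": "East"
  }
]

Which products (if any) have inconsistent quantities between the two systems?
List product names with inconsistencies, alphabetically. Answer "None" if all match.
Gadget

Schema mappings:
- "sku_description" (warehouse_gamma) = "item_name" (warehouse_beta) = product name
- "inventory_level" (warehouse_gamma) = "stock_count" (warehouse_beta) = quantity

Comparison:
  Widget: 87 vs 87 - MATCH
  Lever: 103 vs 103 - MATCH
  Gadget: 148 vs 143 - MISMATCH

Products with inconsistencies: Gadget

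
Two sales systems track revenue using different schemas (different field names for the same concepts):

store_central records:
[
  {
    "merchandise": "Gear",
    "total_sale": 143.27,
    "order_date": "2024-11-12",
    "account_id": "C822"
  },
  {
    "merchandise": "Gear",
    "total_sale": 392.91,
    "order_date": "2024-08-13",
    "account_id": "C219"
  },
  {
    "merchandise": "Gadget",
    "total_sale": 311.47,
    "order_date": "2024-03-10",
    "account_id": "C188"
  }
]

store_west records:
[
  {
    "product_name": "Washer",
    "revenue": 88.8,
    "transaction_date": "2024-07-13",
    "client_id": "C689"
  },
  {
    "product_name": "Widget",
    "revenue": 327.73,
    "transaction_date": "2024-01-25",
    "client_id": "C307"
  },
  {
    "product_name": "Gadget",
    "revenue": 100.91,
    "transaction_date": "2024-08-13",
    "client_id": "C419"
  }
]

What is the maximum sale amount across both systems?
392.91

Reconcile: "total_sale" (store_central) = "revenue" (store_west) = sale amount

Maximum in store_central: 392.91
Maximum in store_west: 327.73

Overall maximum: max(392.91, 327.73) = 392.91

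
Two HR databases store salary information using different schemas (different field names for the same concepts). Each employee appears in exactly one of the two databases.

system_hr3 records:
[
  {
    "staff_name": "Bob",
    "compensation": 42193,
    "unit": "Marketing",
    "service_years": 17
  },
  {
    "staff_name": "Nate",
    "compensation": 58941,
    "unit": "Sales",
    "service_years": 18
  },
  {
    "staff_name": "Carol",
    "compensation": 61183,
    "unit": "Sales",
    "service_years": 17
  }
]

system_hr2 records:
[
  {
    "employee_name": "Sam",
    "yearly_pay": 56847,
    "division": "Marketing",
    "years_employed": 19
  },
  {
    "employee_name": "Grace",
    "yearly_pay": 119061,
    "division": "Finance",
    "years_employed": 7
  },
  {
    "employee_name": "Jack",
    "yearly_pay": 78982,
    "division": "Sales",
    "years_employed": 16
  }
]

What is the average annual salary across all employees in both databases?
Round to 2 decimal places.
69534.50

Schema mapping: "compensation" (system_hr3) = "yearly_pay" (system_hr2) = annual salary

All salaries: [42193, 58941, 61183, 56847, 119061, 78982]
Sum: 417207
Count: 6
Average: 417207 / 6 = 69534.50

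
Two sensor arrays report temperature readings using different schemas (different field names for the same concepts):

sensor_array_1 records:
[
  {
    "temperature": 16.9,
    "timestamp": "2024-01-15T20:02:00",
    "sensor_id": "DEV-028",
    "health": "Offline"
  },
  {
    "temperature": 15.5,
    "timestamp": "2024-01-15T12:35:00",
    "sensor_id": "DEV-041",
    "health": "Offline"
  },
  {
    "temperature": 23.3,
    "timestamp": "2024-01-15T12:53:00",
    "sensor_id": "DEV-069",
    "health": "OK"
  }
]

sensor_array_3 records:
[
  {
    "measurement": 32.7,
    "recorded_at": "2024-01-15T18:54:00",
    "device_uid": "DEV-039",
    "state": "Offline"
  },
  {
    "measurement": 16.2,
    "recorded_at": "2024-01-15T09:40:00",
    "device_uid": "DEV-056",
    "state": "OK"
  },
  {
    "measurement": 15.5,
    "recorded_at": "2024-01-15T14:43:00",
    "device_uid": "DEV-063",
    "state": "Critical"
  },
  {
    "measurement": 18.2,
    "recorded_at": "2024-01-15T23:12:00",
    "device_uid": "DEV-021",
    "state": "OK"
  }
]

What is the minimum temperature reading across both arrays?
15.5

Schema mapping: "temperature" (sensor_array_1) = "measurement" (sensor_array_3) = temperature reading

Minimum in sensor_array_1: 15.5
Minimum in sensor_array_3: 15.5

Overall minimum: min(15.5, 15.5) = 15.5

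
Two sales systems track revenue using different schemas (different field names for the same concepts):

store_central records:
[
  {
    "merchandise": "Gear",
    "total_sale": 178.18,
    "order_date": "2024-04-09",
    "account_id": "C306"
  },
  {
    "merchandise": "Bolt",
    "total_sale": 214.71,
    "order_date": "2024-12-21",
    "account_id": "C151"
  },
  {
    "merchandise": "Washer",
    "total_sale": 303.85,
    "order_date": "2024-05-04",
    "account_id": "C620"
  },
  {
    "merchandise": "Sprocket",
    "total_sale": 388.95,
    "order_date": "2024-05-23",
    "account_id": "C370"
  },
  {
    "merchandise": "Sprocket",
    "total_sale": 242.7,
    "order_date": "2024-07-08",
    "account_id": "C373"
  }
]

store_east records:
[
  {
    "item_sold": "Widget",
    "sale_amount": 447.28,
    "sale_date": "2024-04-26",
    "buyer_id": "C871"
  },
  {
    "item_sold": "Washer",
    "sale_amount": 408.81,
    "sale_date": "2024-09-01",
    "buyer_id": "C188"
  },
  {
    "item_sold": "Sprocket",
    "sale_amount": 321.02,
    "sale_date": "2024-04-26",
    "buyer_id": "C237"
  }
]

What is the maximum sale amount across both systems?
447.28

Reconcile: "total_sale" (store_central) = "sale_amount" (store_east) = sale amount

Maximum in store_central: 388.95
Maximum in store_east: 447.28

Overall maximum: max(388.95, 447.28) = 447.28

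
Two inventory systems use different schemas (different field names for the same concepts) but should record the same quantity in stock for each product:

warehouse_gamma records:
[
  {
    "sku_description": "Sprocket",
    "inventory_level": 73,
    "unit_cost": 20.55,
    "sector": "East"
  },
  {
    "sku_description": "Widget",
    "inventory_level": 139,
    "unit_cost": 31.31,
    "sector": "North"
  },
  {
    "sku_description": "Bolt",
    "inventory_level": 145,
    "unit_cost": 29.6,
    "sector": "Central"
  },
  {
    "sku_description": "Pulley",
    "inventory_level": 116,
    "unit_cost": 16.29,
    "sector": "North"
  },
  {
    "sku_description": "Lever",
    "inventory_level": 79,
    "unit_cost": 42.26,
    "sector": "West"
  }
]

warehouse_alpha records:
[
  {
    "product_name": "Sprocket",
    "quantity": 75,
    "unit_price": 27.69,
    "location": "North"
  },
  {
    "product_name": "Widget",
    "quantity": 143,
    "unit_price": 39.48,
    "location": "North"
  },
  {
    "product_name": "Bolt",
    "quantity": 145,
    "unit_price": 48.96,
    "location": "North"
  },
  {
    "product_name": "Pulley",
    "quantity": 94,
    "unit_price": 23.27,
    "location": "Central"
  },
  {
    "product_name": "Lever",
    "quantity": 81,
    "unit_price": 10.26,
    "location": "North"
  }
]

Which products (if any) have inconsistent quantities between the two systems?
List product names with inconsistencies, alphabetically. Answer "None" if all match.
Lever, Pulley, Sprocket, Widget

Schema mappings:
- "sku_description" (warehouse_gamma) = "product_name" (warehouse_alpha) = product name
- "inventory_level" (warehouse_gamma) = "quantity" (warehouse_alpha) = quantity

Comparison:
  Sprocket: 73 vs 75 - MISMATCH
  Widget: 139 vs 143 - MISMATCH
  Bolt: 145 vs 145 - MATCH
  Pulley: 116 vs 94 - MISMATCH
  Lever: 79 vs 81 - MISMATCH

Products with inconsistencies: Lever, Pulley, Sprocket, Widget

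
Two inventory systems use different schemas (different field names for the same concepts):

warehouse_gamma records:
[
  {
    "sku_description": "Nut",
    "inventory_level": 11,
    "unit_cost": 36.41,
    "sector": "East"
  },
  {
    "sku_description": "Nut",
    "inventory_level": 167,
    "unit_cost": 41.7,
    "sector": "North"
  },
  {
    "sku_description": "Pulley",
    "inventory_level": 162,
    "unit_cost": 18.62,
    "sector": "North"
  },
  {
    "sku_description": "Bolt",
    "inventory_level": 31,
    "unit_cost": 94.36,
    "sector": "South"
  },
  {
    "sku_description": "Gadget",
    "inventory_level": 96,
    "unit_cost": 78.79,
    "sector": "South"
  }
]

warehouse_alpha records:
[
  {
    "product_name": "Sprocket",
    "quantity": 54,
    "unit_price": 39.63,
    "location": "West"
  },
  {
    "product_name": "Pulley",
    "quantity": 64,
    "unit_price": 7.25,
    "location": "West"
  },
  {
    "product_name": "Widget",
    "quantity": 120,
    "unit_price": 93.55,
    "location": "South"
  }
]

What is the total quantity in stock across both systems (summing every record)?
705

To reconcile these schemas, identify the field holding the quantity in stock in each system:
1. In warehouse_gamma it is "inventory_level"
2. In warehouse_alpha it is "quantity"

From warehouse_gamma: 11 + 167 + 162 + 31 + 96 = 467
From warehouse_alpha: 54 + 64 + 120 = 238

Total: 467 + 238 = 705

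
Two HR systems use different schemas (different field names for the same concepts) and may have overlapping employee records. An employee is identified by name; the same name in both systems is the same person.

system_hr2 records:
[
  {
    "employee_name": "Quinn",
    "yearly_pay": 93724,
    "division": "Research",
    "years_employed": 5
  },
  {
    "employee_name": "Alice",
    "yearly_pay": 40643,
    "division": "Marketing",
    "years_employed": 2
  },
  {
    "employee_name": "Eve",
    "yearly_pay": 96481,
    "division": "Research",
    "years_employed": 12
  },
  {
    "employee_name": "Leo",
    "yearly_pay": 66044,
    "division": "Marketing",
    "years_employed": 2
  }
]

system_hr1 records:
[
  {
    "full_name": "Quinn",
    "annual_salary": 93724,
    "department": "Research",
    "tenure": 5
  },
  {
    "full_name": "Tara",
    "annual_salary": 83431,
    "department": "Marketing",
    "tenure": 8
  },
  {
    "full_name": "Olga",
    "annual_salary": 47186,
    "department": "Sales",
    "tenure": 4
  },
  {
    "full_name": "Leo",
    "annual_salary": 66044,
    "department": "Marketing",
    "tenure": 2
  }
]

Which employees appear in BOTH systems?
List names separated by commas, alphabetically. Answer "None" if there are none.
Leo, Quinn

Schema mapping: "employee_name" (system_hr2) = "full_name" (system_hr1) = employee name

Names in system_hr2: ['Alice', 'Eve', 'Leo', 'Quinn']
Names in system_hr1: ['Leo', 'Olga', 'Quinn', 'Tara']

Intersection: ['Leo', 'Quinn']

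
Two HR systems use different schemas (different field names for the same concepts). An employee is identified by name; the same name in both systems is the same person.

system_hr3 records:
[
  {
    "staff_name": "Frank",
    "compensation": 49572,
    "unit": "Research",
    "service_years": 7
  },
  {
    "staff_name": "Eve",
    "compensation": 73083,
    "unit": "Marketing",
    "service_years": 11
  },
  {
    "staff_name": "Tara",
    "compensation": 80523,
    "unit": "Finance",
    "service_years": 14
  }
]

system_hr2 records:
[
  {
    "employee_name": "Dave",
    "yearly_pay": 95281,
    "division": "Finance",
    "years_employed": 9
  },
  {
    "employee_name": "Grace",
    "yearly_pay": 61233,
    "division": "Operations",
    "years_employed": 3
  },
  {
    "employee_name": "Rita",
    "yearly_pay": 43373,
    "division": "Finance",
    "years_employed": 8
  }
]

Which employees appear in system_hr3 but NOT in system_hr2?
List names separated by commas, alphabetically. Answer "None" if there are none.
Eve, Frank, Tara

Schema mapping: "staff_name" (system_hr3) = "employee_name" (system_hr2) = employee name

Names in system_hr3: ['Eve', 'Frank', 'Tara']
Names in system_hr2: ['Dave', 'Grace', 'Rita']

In system_hr3 but not system_hr2: ['Eve', 'Frank', 'Tara']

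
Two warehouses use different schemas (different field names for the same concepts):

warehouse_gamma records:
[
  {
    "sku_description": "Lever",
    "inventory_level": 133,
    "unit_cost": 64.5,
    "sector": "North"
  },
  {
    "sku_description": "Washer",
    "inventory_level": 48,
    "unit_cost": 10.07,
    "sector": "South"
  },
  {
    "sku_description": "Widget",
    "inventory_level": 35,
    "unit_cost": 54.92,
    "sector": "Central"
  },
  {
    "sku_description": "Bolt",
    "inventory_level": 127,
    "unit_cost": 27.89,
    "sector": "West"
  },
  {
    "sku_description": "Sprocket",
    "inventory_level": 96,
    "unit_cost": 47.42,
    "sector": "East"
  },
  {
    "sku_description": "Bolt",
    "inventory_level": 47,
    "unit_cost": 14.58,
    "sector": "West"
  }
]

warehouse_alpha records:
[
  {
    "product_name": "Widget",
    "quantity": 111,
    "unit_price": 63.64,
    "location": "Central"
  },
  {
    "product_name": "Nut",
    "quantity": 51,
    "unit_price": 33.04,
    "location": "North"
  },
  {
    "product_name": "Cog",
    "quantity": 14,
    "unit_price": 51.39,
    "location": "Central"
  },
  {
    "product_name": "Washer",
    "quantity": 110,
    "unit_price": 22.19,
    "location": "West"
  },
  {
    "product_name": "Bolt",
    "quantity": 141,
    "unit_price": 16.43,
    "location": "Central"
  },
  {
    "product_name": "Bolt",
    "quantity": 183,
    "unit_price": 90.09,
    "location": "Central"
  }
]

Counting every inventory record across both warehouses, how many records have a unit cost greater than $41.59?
6

Schema mapping: "unit_cost" (warehouse_gamma) = "unit_price" (warehouse_alpha) = unit cost

Records > $41.59 in warehouse_gamma: 3
Records > $41.59 in warehouse_alpha: 3

Total count: 3 + 3 = 6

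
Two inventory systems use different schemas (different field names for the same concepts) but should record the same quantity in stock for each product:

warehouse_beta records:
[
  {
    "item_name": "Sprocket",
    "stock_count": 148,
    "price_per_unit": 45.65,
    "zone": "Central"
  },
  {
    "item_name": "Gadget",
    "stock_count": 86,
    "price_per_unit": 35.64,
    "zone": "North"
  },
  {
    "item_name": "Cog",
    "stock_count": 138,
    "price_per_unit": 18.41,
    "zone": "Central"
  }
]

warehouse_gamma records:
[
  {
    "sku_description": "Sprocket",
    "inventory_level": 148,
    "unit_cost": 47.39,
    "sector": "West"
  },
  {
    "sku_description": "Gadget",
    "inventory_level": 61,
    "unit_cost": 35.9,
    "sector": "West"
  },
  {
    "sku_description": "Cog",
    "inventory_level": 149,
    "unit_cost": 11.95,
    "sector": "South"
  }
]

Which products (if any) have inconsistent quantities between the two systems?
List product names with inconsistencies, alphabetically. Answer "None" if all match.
Cog, Gadget

Schema mappings:
- "item_name" (warehouse_beta) = "sku_description" (warehouse_gamma) = product name
- "stock_count" (warehouse_beta) = "inventory_level" (warehouse_gamma) = quantity

Comparison:
  Sprocket: 148 vs 148 - MATCH
  Gadget: 86 vs 61 - MISMATCH
  Cog: 138 vs 149 - MISMATCH

Products with inconsistencies: Cog, Gadget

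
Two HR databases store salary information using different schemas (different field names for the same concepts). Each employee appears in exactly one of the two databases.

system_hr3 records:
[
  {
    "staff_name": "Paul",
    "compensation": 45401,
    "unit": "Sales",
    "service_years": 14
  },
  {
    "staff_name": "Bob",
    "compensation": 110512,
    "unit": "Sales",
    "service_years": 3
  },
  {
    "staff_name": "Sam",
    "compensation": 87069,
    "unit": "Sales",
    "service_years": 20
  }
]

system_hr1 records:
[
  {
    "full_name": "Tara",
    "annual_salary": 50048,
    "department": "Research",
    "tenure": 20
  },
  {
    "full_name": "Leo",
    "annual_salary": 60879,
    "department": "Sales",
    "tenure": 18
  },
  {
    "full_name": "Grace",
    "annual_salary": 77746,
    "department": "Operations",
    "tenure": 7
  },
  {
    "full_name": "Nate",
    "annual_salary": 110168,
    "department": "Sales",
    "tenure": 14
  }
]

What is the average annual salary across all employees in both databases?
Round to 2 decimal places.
77403.29

Schema mapping: "compensation" (system_hr3) = "annual_salary" (system_hr1) = annual salary

All salaries: [45401, 110512, 87069, 50048, 60879, 77746, 110168]
Sum: 541823
Count: 7
Average: 541823 / 7 = 77403.29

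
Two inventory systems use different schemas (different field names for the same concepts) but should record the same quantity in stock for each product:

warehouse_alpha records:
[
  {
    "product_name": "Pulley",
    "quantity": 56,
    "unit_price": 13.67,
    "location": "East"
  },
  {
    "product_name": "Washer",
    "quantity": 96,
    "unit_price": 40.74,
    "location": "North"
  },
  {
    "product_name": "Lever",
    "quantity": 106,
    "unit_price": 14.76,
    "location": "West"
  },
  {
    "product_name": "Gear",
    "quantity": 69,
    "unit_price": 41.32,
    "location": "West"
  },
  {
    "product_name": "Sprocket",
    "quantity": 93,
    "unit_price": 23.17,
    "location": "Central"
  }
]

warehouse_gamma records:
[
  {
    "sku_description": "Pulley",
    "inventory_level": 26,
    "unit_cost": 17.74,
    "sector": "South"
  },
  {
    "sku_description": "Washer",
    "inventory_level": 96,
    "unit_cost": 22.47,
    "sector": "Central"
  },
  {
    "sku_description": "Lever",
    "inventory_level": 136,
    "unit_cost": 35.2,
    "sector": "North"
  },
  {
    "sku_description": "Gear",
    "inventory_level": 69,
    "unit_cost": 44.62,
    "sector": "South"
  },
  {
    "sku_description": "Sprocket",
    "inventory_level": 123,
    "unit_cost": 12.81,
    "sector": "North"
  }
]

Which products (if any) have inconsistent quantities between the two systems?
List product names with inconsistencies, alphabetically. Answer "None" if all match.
Lever, Pulley, Sprocket

Schema mappings:
- "product_name" (warehouse_alpha) = "sku_description" (warehouse_gamma) = product name
- "quantity" (warehouse_alpha) = "inventory_level" (warehouse_gamma) = quantity

Comparison:
  Pulley: 56 vs 26 - MISMATCH
  Washer: 96 vs 96 - MATCH
  Lever: 106 vs 136 - MISMATCH
  Gear: 69 vs 69 - MATCH
  Sprocket: 93 vs 123 - MISMATCH

Products with inconsistencies: Lever, Pulley, Sprocket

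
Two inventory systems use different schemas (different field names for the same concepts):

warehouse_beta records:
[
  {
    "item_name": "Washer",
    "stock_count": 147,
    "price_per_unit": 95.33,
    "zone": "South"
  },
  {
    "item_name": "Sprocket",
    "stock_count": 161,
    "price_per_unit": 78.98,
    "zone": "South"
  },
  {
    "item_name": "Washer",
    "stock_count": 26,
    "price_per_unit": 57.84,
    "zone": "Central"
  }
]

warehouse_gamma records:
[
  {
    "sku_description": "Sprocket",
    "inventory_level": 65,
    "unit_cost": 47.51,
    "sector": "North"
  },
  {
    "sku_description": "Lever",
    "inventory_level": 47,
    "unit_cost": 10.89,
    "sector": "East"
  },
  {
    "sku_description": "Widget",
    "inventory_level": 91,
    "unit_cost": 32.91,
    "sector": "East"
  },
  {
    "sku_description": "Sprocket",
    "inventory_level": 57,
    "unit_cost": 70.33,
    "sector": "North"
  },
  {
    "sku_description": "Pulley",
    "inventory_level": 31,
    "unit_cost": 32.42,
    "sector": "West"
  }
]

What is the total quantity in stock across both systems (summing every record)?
625

To reconcile these schemas, identify the field holding the quantity in stock in each system:
1. In warehouse_beta it is "stock_count"
2. In warehouse_gamma it is "inventory_level"

From warehouse_beta: 147 + 161 + 26 = 334
From warehouse_gamma: 65 + 47 + 91 + 57 + 31 = 291

Total: 334 + 291 = 625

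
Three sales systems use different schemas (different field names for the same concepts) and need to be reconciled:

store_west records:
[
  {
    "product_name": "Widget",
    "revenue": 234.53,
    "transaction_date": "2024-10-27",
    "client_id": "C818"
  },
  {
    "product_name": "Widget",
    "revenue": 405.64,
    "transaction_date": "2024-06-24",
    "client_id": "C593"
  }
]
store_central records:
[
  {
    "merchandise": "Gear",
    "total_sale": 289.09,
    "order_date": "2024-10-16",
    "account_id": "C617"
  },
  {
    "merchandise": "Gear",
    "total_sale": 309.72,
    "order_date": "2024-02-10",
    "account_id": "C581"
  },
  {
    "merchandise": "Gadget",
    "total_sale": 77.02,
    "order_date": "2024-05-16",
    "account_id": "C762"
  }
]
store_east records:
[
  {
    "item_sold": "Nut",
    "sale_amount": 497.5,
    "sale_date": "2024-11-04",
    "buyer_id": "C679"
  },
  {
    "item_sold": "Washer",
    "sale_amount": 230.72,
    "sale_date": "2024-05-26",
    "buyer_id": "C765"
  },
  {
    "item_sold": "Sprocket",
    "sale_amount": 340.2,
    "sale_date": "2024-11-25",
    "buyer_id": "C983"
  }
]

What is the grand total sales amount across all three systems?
2384.42

Schema reconciliation - all amount fields map to sale amount:

store_west (revenue): 640.17
store_central (total_sale): 675.83
store_east (sale_amount): 1068.42

Grand total: 2384.42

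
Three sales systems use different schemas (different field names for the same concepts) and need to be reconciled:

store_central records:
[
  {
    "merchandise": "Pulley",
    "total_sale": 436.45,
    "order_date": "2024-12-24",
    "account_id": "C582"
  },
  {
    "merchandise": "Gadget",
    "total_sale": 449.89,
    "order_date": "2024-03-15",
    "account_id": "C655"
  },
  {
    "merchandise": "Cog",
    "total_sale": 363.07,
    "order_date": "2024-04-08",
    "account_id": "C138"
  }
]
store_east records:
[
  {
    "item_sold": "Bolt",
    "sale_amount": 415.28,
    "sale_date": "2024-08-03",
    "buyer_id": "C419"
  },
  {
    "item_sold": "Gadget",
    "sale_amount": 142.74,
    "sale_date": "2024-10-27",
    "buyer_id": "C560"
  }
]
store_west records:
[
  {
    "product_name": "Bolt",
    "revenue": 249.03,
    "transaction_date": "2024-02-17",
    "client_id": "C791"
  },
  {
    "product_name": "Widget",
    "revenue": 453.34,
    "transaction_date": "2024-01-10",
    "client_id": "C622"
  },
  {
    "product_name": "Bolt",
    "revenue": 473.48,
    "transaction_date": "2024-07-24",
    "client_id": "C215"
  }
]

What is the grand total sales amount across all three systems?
2983.28

Schema reconciliation - all amount fields map to sale amount:

store_central (total_sale): 1249.41
store_east (sale_amount): 558.02
store_west (revenue): 1175.85

Grand total: 2983.28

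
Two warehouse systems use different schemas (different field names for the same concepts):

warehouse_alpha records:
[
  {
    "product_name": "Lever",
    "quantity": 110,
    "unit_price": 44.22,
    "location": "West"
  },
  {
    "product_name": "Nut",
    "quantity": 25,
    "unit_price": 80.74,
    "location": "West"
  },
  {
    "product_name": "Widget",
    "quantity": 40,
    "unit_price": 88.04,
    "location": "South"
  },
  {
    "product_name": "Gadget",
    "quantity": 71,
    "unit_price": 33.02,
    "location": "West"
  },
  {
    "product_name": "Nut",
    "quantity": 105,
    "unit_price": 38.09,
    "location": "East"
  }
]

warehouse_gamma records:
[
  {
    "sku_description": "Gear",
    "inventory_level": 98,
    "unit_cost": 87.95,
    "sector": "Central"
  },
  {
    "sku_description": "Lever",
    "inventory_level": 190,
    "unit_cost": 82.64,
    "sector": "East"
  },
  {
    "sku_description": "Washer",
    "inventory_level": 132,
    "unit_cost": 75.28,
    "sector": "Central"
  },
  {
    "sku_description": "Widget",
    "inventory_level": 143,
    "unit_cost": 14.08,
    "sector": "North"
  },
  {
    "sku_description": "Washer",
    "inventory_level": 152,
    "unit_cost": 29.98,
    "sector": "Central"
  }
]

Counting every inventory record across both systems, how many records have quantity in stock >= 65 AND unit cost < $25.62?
1

Schema mappings:
- "quantity" (warehouse_alpha) = "inventory_level" (warehouse_gamma) = quantity
- "unit_price" (warehouse_alpha) = "unit_cost" (warehouse_gamma) = unit cost

Records meeting both conditions in warehouse_alpha: 0
Records meeting both conditions in warehouse_gamma: 1

Total: 0 + 1 = 1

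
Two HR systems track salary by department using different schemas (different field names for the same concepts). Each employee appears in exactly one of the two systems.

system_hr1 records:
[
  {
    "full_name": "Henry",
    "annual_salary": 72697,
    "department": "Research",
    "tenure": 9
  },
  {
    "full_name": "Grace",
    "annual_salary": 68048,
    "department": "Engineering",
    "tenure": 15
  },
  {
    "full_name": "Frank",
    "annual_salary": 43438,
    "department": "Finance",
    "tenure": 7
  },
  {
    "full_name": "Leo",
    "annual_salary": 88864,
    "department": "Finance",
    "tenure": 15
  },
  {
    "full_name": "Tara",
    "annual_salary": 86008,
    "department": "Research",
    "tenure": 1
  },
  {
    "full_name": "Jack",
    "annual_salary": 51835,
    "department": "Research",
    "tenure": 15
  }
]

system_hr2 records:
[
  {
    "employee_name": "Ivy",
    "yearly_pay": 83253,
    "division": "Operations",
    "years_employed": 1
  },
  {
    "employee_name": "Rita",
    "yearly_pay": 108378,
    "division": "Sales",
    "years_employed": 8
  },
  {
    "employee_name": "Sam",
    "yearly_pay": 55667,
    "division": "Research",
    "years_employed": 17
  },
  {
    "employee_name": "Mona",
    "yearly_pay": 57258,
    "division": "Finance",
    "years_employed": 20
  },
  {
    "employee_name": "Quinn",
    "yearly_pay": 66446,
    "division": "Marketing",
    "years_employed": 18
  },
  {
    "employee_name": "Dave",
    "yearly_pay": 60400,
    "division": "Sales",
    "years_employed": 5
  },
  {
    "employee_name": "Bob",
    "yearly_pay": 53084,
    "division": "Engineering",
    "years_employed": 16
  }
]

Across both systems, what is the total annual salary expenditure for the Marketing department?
66446

Schema mappings:
- "department" (system_hr1) = "division" (system_hr2) = department
- "annual_salary" (system_hr1) = "yearly_pay" (system_hr2) = salary

Marketing salaries from system_hr1: 0
Marketing salaries from system_hr2: 66446

Total: 0 + 66446 = 66446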